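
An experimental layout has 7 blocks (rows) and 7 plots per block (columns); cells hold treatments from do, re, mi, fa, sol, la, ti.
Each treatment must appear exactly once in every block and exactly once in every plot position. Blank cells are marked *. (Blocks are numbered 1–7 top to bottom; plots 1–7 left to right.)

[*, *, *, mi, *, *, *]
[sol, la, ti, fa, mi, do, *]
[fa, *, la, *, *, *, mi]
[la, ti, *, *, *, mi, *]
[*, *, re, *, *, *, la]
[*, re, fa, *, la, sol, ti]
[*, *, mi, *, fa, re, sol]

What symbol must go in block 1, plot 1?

Block 2, plot 7: block 2 has {do, mi, fa, sol, la, ti} and plot 7 has {mi, sol, la, ti}, leaving only re.
Block 3, plot 6: block 3 has {mi, fa, la} and plot 6 has {do, re, mi, sol}, leaving only ti.
Block 5, plot 6: block 5 has {re, la} and plot 6 has {do, re, mi, sol, ti}, leaving only fa.
Block 1, plot 6: block 1 has {mi} and plot 6 has {do, re, mi, fa, sol, ti}, leaving only la.
Block 6, plot 4: block 6 has {re, fa, sol, la, ti} and plot 4 has {mi, fa}, leaving only do.
Block 6, plot 1: block 6 has {do, re, fa, sol, la, ti} and plot 1 has {fa, sol, la}, leaving only mi.
Block 7, plot 2: block 7 has {re, mi, fa, sol} and plot 2 has {re, la, ti}, leaving only do.
Block 3, plot 2: block 3 has {mi, fa, la, ti} and plot 2 has {do, re, la, ti}, leaving only sol.
Block 1, plot 2: block 1 has {mi, la} and plot 2 has {do, re, sol, la, ti}, leaving only fa.
Block 1, plot 7: block 1 has {mi, fa, la} and plot 7 has {re, mi, sol, la, ti}, leaving only do.
Block 1, plot 3: block 1 has {do, mi, fa, la} and plot 3 has {re, mi, fa, la, ti}, leaving only sol.
Block 3, plot 4: block 3 has {mi, fa, sol, la, ti} and plot 4 has {do, mi, fa}, leaving only re.
Block 3, plot 5: block 3 has {re, mi, fa, sol, la, ti} and plot 5 has {mi, fa, la}, leaving only do.
Block 4, plot 3: block 4 has {mi, la, ti} and plot 3 has {re, mi, fa, sol, la, ti}, leaving only do.
Block 4, plot 4: block 4 has {do, mi, la, ti} and plot 4 has {do, re, mi, fa}, leaving only sol.
Block 4, plot 5: block 4 has {do, mi, sol, la, ti} and plot 5 has {do, mi, fa, la}, leaving only re.
Block 1, plot 5: block 1 has {do, mi, fa, sol, la} and plot 5 has {do, re, mi, fa, la}, leaving only ti.
Block 1 already has {do, mi, fa, sol, la, ti} and plot 1 already has {mi, fa, sol, la}, so block 1, plot 1 must be re.

re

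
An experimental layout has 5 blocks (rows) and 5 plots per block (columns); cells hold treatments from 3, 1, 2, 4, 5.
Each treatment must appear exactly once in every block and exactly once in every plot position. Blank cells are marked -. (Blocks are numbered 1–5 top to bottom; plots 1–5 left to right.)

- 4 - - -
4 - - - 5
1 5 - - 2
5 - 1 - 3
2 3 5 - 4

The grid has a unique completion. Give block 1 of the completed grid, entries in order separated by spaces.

Block 1, plot 1: block 1 has {4} and plot 1 has {1, 2, 4, 5}, leaving only 3.
Block 1, plot 3: block 1 has {3, 4} and plot 3 has {1, 5}, leaving only 2.
Block 1, plot 5: block 1 has {3, 2, 4} and plot 5 has {3, 2, 4, 5}, leaving only 1.
Block 1, plot 4: block 1 has {3, 1, 2, 4} and plot 4 has {}, leaving only 5.
So block 1 reads: 3 4 2 5 1.

3 4 2 5 1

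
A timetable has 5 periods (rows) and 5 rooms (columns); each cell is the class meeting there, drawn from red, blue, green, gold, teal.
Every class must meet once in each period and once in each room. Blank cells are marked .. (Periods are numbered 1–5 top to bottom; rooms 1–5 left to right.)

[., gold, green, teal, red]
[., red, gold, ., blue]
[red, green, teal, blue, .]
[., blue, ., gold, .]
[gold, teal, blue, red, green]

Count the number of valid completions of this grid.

1

Period 1, room 1: eliminating its period and room leaves {blue}.
Period 2, room 1: eliminating its period and room leaves {green, teal}.
Period 2, room 4: eliminating its period and room leaves {green}.
Period 3, room 5: eliminating its period and room leaves {gold}.
Period 4, room 1: eliminating its period and room leaves {green, teal}.
Period 4, room 3: eliminating its period and room leaves {red}.
Period 4, room 5: eliminating its period and room leaves {teal}.
Only one assignment across all blanks avoids any period or room repeat, giving 1 completion.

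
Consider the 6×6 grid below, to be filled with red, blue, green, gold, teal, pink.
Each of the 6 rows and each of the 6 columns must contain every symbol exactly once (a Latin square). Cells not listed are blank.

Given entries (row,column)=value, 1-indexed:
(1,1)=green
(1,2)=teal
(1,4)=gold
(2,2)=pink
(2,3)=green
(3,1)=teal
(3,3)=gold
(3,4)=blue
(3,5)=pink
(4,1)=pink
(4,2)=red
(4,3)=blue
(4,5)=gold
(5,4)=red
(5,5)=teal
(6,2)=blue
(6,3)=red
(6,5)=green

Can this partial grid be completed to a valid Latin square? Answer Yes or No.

No

Row 1, column 3: row 1 has {green, gold, teal} and column 3 has {red, blue, green, gold}, so it must be pink.
Now row 5, column 3: row 5 together with column 3 already contain {red, blue, green, gold, teal, pink} — every symbol — so nothing can go there. The grid has no valid completion.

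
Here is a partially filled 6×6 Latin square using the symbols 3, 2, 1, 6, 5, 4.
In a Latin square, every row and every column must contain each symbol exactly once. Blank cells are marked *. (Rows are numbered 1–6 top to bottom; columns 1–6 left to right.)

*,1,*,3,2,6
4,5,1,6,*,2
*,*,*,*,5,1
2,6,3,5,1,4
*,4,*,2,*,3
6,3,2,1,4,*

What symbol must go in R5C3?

Row 1, column 1: row 1 has {3, 2, 1, 6} and column 1 has {2, 6, 4}, leaving only 5.
Row 1, column 3: row 1 has {3, 2, 1, 6, 5} and column 3 has {3, 2, 1}, leaving only 4.
Row 2, column 5: row 2 has {2, 1, 6, 5, 4} and column 5 has {2, 1, 5, 4}, leaving only 3.
Row 3, column 1: row 3 has {1, 5} and column 1 has {2, 6, 5, 4}, leaving only 3.
Row 3, column 2: row 3 has {3, 1, 5} and column 2 has {3, 1, 6, 5, 4}, leaving only 2.
Row 3, column 3: row 3 has {3, 2, 1, 5} and column 3 has {3, 2, 1, 4}, leaving only 6.
Row 5 already has {3, 2, 4} and column 3 already has {3, 2, 1, 6, 4}, so row 5, column 3 must be 5.

5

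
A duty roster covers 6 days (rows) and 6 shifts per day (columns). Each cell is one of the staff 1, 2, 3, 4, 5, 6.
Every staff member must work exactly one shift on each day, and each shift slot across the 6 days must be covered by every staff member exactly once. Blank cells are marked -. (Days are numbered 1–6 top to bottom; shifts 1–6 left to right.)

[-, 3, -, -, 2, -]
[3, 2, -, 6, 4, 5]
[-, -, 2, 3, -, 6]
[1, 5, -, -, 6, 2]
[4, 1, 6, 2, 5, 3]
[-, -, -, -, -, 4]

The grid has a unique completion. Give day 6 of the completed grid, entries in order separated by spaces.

Day 6, shift 2: day 6 has {4} and shift 2 has {1, 2, 3, 5}, leaving only 6.
Day 1, shift 6: day 1 has {2, 3} and shift 6 has {2, 3, 4, 5, 6}, leaving only 1.
Day 2, shift 3: day 2 has {2, 3, 4, 5, 6} and shift 3 has {2, 6}, leaving only 1.
Day 3, shift 1: day 3 has {2, 3, 6} and shift 1 has {1, 3, 4}, leaving only 5.
Day 6, shift 1: day 6 has {4, 6} and shift 1 has {1, 3, 4, 5}, leaving only 2.
Day 1, shift 1: day 1 has {1, 2, 3} and shift 1 has {1, 2, 3, 4, 5}, leaving only 6.
Day 3, shift 2: day 3 has {2, 3, 5, 6} and shift 2 has {1, 2, 3, 5, 6}, leaving only 4.
Day 3, shift 5: day 3 has {2, 3, 4, 5, 6} and shift 5 has {2, 4, 5, 6}, leaving only 1.
Day 6, shift 5: day 6 has {2, 4, 6} and shift 5 has {1, 2, 4, 5, 6}, leaving only 3.
Day 6, shift 3: day 6 has {2, 3, 4, 6} and shift 3 has {1, 2, 6}, leaving only 5.
Day 6, shift 4: day 6 has {2, 3, 4, 5, 6} and shift 4 has {2, 3, 6}, leaving only 1.
So day 6 reads: 2 6 5 1 3 4.

2 6 5 1 3 4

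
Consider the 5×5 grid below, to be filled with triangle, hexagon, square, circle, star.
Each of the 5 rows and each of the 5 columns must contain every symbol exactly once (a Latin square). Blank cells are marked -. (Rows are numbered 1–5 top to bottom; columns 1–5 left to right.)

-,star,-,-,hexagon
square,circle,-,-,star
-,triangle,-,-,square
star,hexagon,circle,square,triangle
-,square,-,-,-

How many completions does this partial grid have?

Row 1, column 1: eliminating its row and column leaves {triangle, circle}.
Row 1, column 3: eliminating its row and column leaves {triangle, square}.
Row 1, column 4: eliminating its row and column leaves {triangle, circle}.
Row 2, column 3: eliminating its row and column leaves {triangle, hexagon}.
Row 2, column 4: eliminating its row and column leaves {triangle, hexagon}.
Row 3, column 1: eliminating its row and column leaves {hexagon, circle}.
Row 3, column 3: eliminating its row and column leaves {hexagon, star}.
Row 3, column 4: eliminating its row and column leaves {hexagon, circle, star}.
Row 5, column 1: eliminating its row and column leaves {triangle, hexagon, circle}.
Row 5, column 3: eliminating its row and column leaves {triangle, hexagon, star}.
Row 5, column 4: eliminating its row and column leaves {triangle, hexagon, circle, star}.
Row 5, column 5: eliminating its row and column leaves {circle}.
Enumerating the assignments across these blanks that avoid any row or column repeat gives 3 completions.

3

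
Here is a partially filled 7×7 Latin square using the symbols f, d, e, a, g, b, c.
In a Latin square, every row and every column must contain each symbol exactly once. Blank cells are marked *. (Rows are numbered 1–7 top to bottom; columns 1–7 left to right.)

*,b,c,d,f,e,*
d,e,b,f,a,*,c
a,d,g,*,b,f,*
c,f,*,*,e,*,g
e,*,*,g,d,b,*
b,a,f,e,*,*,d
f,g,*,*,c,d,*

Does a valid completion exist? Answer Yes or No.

No row or column among the givens repeats a symbol, and propagating forced cells runs into no contradiction.
One valid completion exists (for instance, g b c d f e a / d e b f a g c / a d g c b f e / c f d b e a g / e c a g d b f / b a f e g c d / f g e a c d b).

Yes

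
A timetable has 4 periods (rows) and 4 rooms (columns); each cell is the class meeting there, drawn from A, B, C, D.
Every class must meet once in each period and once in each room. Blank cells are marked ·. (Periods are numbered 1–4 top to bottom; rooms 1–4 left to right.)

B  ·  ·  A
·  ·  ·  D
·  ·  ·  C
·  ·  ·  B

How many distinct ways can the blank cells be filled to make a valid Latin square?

Period 1, room 2: eliminating its period and room leaves {C, D}.
Period 1, room 3: eliminating its period and room leaves {C, D}.
Period 2, room 1: eliminating its period and room leaves {A, C}.
Period 2, room 2: eliminating its period and room leaves {A, B, C}.
Period 2, room 3: eliminating its period and room leaves {A, B, C}.
Period 3, room 1: eliminating its period and room leaves {A, D}.
Period 3, room 2: eliminating its period and room leaves {A, B, D}.
Period 3, room 3: eliminating its period and room leaves {A, B, D}.
Period 4, room 1: eliminating its period and room leaves {A, C, D}.
Period 4, room 2: eliminating its period and room leaves {A, C, D}.
Period 4, room 3: eliminating its period and room leaves {A, C, D}.
Enumerating the assignments across these blanks that avoid any period or room repeat gives 8 completions.

8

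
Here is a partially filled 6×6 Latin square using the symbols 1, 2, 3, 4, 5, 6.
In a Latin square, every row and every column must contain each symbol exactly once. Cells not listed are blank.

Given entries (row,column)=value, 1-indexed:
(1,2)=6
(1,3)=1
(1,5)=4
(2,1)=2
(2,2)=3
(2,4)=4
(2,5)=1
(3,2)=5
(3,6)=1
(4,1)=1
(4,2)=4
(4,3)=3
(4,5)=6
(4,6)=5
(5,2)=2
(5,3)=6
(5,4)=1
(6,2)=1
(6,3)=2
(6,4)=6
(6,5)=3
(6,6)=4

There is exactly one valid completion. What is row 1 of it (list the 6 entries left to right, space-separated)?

3 6 1 5 4 2

Row 2, column 3: row 2 has {1, 2, 3, 4} and column 3 has {1, 2, 3, 6}, leaving only 5.
Row 2, column 6: row 2 has {1, 2, 3, 4, 5} and column 6 has {1, 4, 5}, leaving only 6.
Row 3, column 3: row 3 has {1, 5} and column 3 has {1, 2, 3, 5, 6}, leaving only 4.
Row 3, column 5: row 3 has {1, 4, 5} and column 5 has {1, 3, 4, 6}, leaving only 2.
Row 3, column 4: row 3 has {1, 2, 4, 5} and column 4 has {1, 4, 6}, leaving only 3.
Row 3, column 1: row 3 has {1, 2, 3, 4, 5} and column 1 has {1, 2}, leaving only 6.
Row 4, column 4: row 4 has {1, 3, 4, 5, 6} and column 4 has {1, 3, 4, 6}, leaving only 2.
Row 1, column 4: row 1 has {1, 4, 6} and column 4 has {1, 2, 3, 4, 6}, leaving only 5.
Row 1, column 1: row 1 has {1, 4, 5, 6} and column 1 has {1, 2, 6}, leaving only 3.
Row 1, column 6: row 1 has {1, 3, 4, 5, 6} and column 6 has {1, 4, 5, 6}, leaving only 2.
So row 1 reads: 3 6 1 5 4 2.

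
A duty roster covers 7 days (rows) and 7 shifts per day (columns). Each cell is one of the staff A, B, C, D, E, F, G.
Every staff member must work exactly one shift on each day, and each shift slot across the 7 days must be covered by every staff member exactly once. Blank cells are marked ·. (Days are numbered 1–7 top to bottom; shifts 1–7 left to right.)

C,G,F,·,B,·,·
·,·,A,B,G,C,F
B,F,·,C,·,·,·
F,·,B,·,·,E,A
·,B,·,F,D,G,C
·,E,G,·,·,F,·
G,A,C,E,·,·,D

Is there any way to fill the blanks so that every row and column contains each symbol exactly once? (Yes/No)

Day 1, shift 7: day 1 has {B, C, F, G} and shift 7 has {A, C, D, F}, so it must be E.
Day 2, shift 2: day 2 has {A, B, C, F, G} and shift 2 has {A, B, E, F, G}, so it must be D.
Day 2, shift 1: day 2 has {A, B, C, D, F, G} and shift 1 has {B, C, F, G}, so it must be E.
Day 3, shift 7: day 3 has {B, C, F} and shift 7 has {A, C, D, E, F}, so it must be G.
Day 4, shift 2: day 4 has {A, B, E, F} and shift 2 has {A, B, D, E, F, G}, so it must be C.
Now day 4, shift 5: day 4 together with shift 5 already contain {A, B, C, D, E, F, G} — every symbol — so nothing can go there. The grid has no valid completion.

No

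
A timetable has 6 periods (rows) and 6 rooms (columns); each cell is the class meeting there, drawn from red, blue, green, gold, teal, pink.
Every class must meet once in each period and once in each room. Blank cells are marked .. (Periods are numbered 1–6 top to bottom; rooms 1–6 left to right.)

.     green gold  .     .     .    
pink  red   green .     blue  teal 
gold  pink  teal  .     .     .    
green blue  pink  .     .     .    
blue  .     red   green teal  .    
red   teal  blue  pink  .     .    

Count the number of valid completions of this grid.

Period 1, room 1: eliminating its period and room leaves {teal}.
Period 1, room 4: eliminating its period and room leaves {red, blue, teal}.
Period 1, room 5: eliminating its period and room leaves {red, pink}.
Period 1, room 6: eliminating its period and room leaves {red, blue, pink}.
Period 2, room 4: eliminating its period and room leaves {gold}.
Period 3, room 4: eliminating its period and room leaves {red, blue}.
Period 3, room 5: eliminating its period and room leaves {red, green}.
Period 3, room 6: eliminating its period and room leaves {red, blue, green}.
Period 4, room 4: eliminating its period and room leaves {red, gold, teal}.
Period 4, room 5: eliminating its period and room leaves {red, gold}.
Period 4, room 6: eliminating its period and room leaves {red, gold}.
Period 5, room 2: eliminating its period and room leaves {gold}.
Period 5, room 6: eliminating its period and room leaves {gold, pink}.
Period 6, room 5: eliminating its period and room leaves {green, gold}.
Period 6, room 6: eliminating its period and room leaves {green, gold}.
Enumerating the assignments across these blanks that avoid any period or room repeat gives 3 completions.

3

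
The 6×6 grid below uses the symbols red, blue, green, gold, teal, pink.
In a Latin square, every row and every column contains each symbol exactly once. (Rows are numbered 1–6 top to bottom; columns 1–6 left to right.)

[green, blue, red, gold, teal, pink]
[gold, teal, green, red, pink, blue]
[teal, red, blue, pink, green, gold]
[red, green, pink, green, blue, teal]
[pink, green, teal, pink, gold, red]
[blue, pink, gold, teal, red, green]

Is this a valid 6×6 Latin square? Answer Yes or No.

Row 5 contains pink twice (at columns 1 and 4); row 4 is also not a permutation.

No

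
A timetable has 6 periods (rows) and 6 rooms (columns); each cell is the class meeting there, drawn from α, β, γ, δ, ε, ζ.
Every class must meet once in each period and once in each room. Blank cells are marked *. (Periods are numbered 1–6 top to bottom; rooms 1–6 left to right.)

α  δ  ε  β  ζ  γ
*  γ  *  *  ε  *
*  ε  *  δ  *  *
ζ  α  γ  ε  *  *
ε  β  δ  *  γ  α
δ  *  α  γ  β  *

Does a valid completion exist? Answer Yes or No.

Yes

No period or room among the givens repeats a symbol, and propagating forced cells runs into no contradiction.
One valid completion exists (for instance, α δ ε β ζ γ / β γ ζ α ε δ / γ ε β δ α ζ / ζ α γ ε δ β / ε β δ ζ γ α / δ ζ α γ β ε).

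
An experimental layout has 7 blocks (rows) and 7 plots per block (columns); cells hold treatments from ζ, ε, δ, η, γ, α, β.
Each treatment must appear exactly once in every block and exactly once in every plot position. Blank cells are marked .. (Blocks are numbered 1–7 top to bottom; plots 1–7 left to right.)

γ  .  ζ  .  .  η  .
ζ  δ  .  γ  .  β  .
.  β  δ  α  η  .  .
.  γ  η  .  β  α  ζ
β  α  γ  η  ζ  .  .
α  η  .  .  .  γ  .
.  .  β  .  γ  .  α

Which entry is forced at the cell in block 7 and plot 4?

Block 1, plot 2: block 1 has {ζ, η, γ} and plot 2 has {δ, η, γ, α, β}, leaving only ε.
Block 3, plot 1: block 3 has {δ, η, α, β} and plot 1 has {ζ, γ, α, β}, leaving only ε.
Block 3, plot 6: block 3 has {ε, δ, η, α, β} and plot 6 has {η, γ, α, β}, leaving only ζ.
Block 3, plot 7: block 3 has {ζ, ε, δ, η, α, β} and plot 7 has {ζ, α}, leaving only γ.
Block 4, plot 1: block 4 has {ζ, η, γ, α, β} and plot 1 has {ζ, ε, γ, α, β}, leaving only δ.
Block 4, plot 4: block 4 has {ζ, δ, η, γ, α, β} and plot 4 has {η, γ, α}, leaving only ε.
Block 6, plot 3: block 6 has {η, γ, α} and plot 3 has {ζ, δ, η, γ, β}, leaving only ε.
Block 2, plot 3: block 2 has {ζ, δ, γ, β} and plot 3 has {ζ, ε, δ, η, γ, β}, leaving only α.
Block 2, plot 5: block 2 has {ζ, δ, γ, α, β} and plot 5 has {ζ, η, γ, β}, leaving only ε.
Block 2, plot 7: block 2 has {ζ, ε, δ, γ, α, β} and plot 7 has {ζ, γ, α}, leaving only η.
Block 6, plot 5: block 6 has {ε, η, γ, α} and plot 5 has {ζ, ε, η, γ, β}, leaving only δ.
Block 1, plot 5: block 1 has {ζ, ε, η, γ} and plot 5 has {ζ, ε, δ, η, γ, β}, leaving only α.
Block 6, plot 7: block 6 has {ε, δ, η, γ, α} and plot 7 has {ζ, η, γ, α}, leaving only β.
Block 1, plot 7: block 1 has {ζ, ε, η, γ, α} and plot 7 has {ζ, η, γ, α, β}, leaving only δ.
Block 1, plot 4: block 1 has {ζ, ε, δ, η, γ, α} and plot 4 has {ε, η, γ, α}, leaving only β.
Block 5, plot 7: block 5 has {ζ, η, γ, α, β} and plot 7 has {ζ, δ, η, γ, α, β}, leaving only ε.
Block 5, plot 6: block 5 has {ζ, ε, η, γ, α, β} and plot 6 has {ζ, η, γ, α, β}, leaving only δ.
Block 6, plot 4: block 6 has {ε, δ, η, γ, α, β} and plot 4 has {ε, η, γ, α, β}, leaving only ζ.
Block 7 already has {γ, α, β} and plot 4 already has {ζ, ε, η, γ, α, β}, so block 7, plot 4 must be δ.

δ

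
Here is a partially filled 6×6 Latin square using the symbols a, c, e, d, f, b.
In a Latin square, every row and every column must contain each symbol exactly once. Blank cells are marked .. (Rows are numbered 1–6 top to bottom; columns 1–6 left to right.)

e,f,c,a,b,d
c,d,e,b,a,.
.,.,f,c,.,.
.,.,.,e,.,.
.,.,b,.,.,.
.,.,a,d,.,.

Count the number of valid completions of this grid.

Row 2, column 6: eliminating its row and column leaves {f}.
Row 3, column 1: eliminating its row and column leaves {a, d, b}.
Row 3, column 2: eliminating its row and column leaves {a, e, b}.
Row 3, column 5: eliminating its row and column leaves {e, d}.
Row 3, column 6: eliminating its row and column leaves {a, e, b}.
Row 4, column 1: eliminating its row and column leaves {a, d, f, b}.
Row 4, column 2: eliminating its row and column leaves {a, c, b}.
Row 4, column 3: eliminating its row and column leaves {d}.
Row 4, column 5: eliminating its row and column leaves {c, d, f}.
Row 4, column 6: eliminating its row and column leaves {a, c, f, b}.
Row 5, column 1: eliminating its row and column leaves {a, d, f}.
Row 5, column 2: eliminating its row and column leaves {a, c, e}.
Row 5, column 4: eliminating its row and column leaves {f}.
Row 5, column 5: eliminating its row and column leaves {c, e, d, f}.
Row 5, column 6: eliminating its row and column leaves {a, c, e, f}.
Row 6, column 1: eliminating its row and column leaves {f, b}.
Row 6, column 2: eliminating its row and column leaves {c, e, b}.
Row 6, column 5: eliminating its row and column leaves {c, e, f}.
Row 6, column 6: eliminating its row and column leaves {c, e, f, b}.
Enumerating the assignments across these blanks that avoid any row or column repeat gives 20 completions.

20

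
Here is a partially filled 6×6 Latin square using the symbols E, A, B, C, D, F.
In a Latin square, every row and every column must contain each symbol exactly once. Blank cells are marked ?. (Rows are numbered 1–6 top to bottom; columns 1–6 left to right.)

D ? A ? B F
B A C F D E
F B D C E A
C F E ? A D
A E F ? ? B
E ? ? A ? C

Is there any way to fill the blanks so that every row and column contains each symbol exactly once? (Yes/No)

Yes

No row or column among the givens repeats a symbol, and propagating forced cells runs into no contradiction.
One valid completion exists (for instance, D C A E B F / B A C F D E / F B D C E A / C F E B A D / A E F D C B / E D B A F C).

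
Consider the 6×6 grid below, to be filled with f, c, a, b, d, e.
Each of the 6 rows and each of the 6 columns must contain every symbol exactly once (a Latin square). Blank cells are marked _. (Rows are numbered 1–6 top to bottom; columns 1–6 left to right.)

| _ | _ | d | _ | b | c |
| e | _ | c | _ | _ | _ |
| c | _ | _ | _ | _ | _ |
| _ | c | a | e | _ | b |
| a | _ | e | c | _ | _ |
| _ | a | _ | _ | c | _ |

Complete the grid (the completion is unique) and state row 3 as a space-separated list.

c d b f e a

Row 1, column 1: row 1 has {c, b, d} and column 1 has {c, a, e}, leaving only f.
Row 1, column 2: row 1 has {f, c, b, d} and column 2 has {c, a}, leaving only e.
Row 1, column 4: row 1 has {f, c, b, d, e} and column 4 has {c, e}, leaving only a.
Row 4, column 1: row 4 has {c, a, b, e} and column 1 has {f, c, a, e}, leaving only d.
Row 4, column 5: row 4 has {c, a, b, d, e} and column 5 has {c, b}, leaving only f.
Row 5, column 5: row 5 has {c, a, e} and column 5 has {f, c, b}, leaving only d.
Row 2, column 5: row 2 has {c, e} and column 5 has {f, c, b, d}, leaving only a.
Row 3, column 5: row 3 has {c} and column 5 has {f, c, a, b, d}, leaving only e.
Row 5, column 6: row 5 has {c, a, d, e} and column 6 has {c, b}, leaving only f.
Row 2, column 6: row 2 has {c, a, e} and column 6 has {f, c, b}, leaving only d.
Row 3, column 6: row 3 has {c, e} and column 6 has {f, c, b, d}, leaving only a.
Row 5, column 2: row 5 has {f, c, a, d, e} and column 2 has {c, a, e}, leaving only b.
Row 2, column 2: row 2 has {c, a, d, e} and column 2 has {c, a, b, e}, leaving only f.
Row 3, column 2: row 3 has {c, a, e} and column 2 has {f, c, a, b, e}, leaving only d.
Row 2, column 4: row 2 has {f, c, a, d, e} and column 4 has {c, a, e}, leaving only b.
Row 3, column 4: row 3 has {c, a, d, e} and column 4 has {c, a, b, e}, leaving only f.
Row 3, column 3: row 3 has {f, c, a, d, e} and column 3 has {c, a, d, e}, leaving only b.
So row 3 reads: c d b f e a.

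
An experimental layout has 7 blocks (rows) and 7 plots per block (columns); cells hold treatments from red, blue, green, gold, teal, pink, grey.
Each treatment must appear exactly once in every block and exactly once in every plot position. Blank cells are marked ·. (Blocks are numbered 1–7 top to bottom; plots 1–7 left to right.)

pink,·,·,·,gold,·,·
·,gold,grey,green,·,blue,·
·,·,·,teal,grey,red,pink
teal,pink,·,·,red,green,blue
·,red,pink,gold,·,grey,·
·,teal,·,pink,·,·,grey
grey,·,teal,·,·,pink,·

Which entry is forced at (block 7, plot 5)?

green

Block 1, plot 6: block 1 has {gold, pink} and plot 6 has {red, blue, green, pink, grey}, leaving only teal.
Block 2, plot 1: block 2 has {blue, green, gold, grey} and plot 1 has {teal, pink, grey}, leaving only red.
Block 2, plot 7: block 2 has {red, blue, green, gold, grey} and plot 7 has {blue, pink, grey}, leaving only teal.
Block 2, plot 5: block 2 has {red, blue, green, gold, teal, grey} and plot 5 has {red, gold, grey}, leaving only pink.
Block 4, plot 3: block 4 has {red, blue, green, teal, pink} and plot 3 has {teal, pink, grey}, leaving only gold.
Block 4, plot 4: block 4 has {red, blue, green, gold, teal, pink} and plot 4 has {green, gold, teal, pink}, leaving only grey.
Block 5, plot 7: block 5 has {red, gold, pink, grey} and plot 7 has {blue, teal, pink, grey}, leaving only green.
Block 1, plot 7: block 1 has {gold, teal, pink} and plot 7 has {blue, green, teal, pink, grey}, leaving only red.
Block 1, plot 4: block 1 has {red, gold, teal, pink} and plot 4 has {green, gold, teal, pink, grey}, leaving only blue.
Block 1, plot 3: block 1 has {red, blue, gold, teal, pink} and plot 3 has {gold, teal, pink, grey}, leaving only green.
Block 1, plot 2: block 1 has {red, blue, green, gold, teal, pink} and plot 2 has {red, gold, teal, pink}, leaving only grey.
Block 3, plot 3: block 3 has {red, teal, pink, grey} and plot 3 has {green, gold, teal, pink, grey}, leaving only blue.
Block 3, plot 2: block 3 has {red, blue, teal, pink, grey} and plot 2 has {red, gold, teal, pink, grey}, leaving only green.
Block 3, plot 1: block 3 has {red, blue, green, teal, pink, grey} and plot 1 has {red, teal, pink, grey}, leaving only gold.
Block 5, plot 1: block 5 has {red, green, gold, pink, grey} and plot 1 has {red, gold, teal, pink, grey}, leaving only blue.
Block 5, plot 5: block 5 has {red, blue, green, gold, pink, grey} and plot 5 has {red, gold, pink, grey}, leaving only teal.
Block 6, plot 1: block 6 has {teal, pink, grey} and plot 1 has {red, blue, gold, teal, pink, grey}, leaving only green.
Block 6, plot 3: block 6 has {green, teal, pink, grey} and plot 3 has {blue, green, gold, teal, pink, grey}, leaving only red.
Block 6, plot 5: block 6 has {red, green, teal, pink, grey} and plot 5 has {red, gold, teal, pink, grey}, leaving only blue.
Block 7 already has {teal, pink, grey} and plot 5 already has {red, blue, gold, teal, pink, grey}, so block 7, plot 5 must be green.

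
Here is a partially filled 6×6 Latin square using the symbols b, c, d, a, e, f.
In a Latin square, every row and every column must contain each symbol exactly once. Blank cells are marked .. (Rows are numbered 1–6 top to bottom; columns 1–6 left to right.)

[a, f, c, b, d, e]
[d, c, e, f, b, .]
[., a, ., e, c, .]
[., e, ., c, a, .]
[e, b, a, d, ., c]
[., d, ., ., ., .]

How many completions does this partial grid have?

Row 2, column 6: eliminating its row and column leaves {a}.
Row 3, column 1: eliminating its row and column leaves {b, f}.
Row 3, column 3: eliminating its row and column leaves {b, d, f}.
Row 3, column 6: eliminating its row and column leaves {b, d, f}.
Row 4, column 1: eliminating its row and column leaves {b, f}.
Row 4, column 3: eliminating its row and column leaves {b, d, f}.
Row 4, column 6: eliminating its row and column leaves {b, d, f}.
Row 5, column 5: eliminating its row and column leaves {f}.
Row 6, column 1: eliminating its row and column leaves {b, c, f}.
Row 6, column 3: eliminating its row and column leaves {b, f}.
Row 6, column 4: eliminating its row and column leaves {a}.
Row 6, column 5: eliminating its row and column leaves {e, f}.
Row 6, column 6: eliminating its row and column leaves {b, a, f}.
Enumerating the assignments across these blanks that avoid any row or column repeat gives 4 completions.

4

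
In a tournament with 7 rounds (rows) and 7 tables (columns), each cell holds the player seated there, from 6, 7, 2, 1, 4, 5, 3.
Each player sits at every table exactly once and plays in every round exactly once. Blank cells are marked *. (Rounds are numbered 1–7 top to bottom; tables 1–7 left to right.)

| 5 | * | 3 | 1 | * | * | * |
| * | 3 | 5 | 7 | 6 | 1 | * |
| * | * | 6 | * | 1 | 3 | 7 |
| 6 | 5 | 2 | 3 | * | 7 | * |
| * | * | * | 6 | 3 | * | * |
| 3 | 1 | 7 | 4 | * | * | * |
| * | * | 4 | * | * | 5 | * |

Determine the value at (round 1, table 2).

7

Round 4, table 5: round 4 has {6, 7, 2, 5, 3} and table 5 has {6, 1, 3}, leaving only 4.
Round 4, table 7: round 4 has {6, 7, 2, 4, 5, 3} and table 7 has {7}, leaving only 1.
Round 5, table 3: round 5 has {6, 3} and table 3 has {6, 7, 2, 4, 5, 3}, leaving only 1.
Round 7, table 4: round 7 has {4, 5} and table 4 has {6, 7, 1, 4, 3}, leaving only 2.
Round 3, table 4: round 3 has {6, 7, 1, 3} and table 4 has {6, 7, 2, 1, 4, 3}, leaving only 5.
Round 7, table 5: round 7 has {2, 4, 5} and table 5 has {6, 1, 4, 3}, leaving only 7.
Round 1, table 5: round 1 has {1, 5, 3} and table 5 has {6, 7, 1, 4, 3}, leaving only 2.
Round 6, table 5: round 6 has {7, 1, 4, 3} and table 5 has {6, 7, 2, 1, 4, 3}, leaving only 5.
Round 7, table 1: round 7 has {7, 2, 4, 5} and table 1 has {6, 5, 3}, leaving only 1.
Round 7, table 2: round 7 has {7, 2, 1, 4, 5} and table 2 has {1, 5, 3}, leaving only 6.
Round 7, table 7: round 7 has {6, 7, 2, 1, 4, 5} and table 7 has {7, 1}, leaving only 3.
Round 1, table 2 is narrowed to {7, 4}.
If it were 4, then round 1, table 7 would be left with no valid symbol.
So round 1, table 2 must be 7.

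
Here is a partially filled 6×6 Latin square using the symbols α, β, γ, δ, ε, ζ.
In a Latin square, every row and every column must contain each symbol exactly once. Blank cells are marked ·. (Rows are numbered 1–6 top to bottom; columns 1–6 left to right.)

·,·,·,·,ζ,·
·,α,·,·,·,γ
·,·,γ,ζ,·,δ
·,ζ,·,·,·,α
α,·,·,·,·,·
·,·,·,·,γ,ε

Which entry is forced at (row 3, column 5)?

α

Row 1, column 6: row 1 has {ζ} and column 6 has {α, γ, δ, ε}, leaving only β.
Row 5, column 6: row 5 has {α} and column 6 has {α, β, γ, δ, ε}, leaving only ζ.
Row 3, column 5 is narrowed to {α, β, ε}.
If it were β, then row 3, column 2 would be left with no valid symbol.
If it were ε, then row 3, column 2 would be left with no valid symbol.
So row 3, column 5 must be α.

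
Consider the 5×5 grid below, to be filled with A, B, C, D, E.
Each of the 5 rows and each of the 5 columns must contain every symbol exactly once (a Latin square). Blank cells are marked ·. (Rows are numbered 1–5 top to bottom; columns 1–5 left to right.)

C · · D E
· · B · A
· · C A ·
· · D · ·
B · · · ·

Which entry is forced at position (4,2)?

E

Row 1, column 3: row 1 has {C, D, E} and column 3 has {B, C, D}, leaving only A.
Row 1, column 2: row 1 has {A, C, D, E} and column 2 has {}, leaving only B.
Row 5, column 3: row 5 has {B} and column 3 has {A, B, C, D}, leaving only E.
Row 5, column 4: row 5 has {B, E} and column 4 has {A, D}, leaving only C.
Row 2, column 4: row 2 has {A, B} and column 4 has {A, C, D}, leaving only E.
Row 2, column 1: row 2 has {A, B, E} and column 1 has {B, C}, leaving only D.
Row 2, column 2: row 2 has {A, B, D, E} and column 2 has {B}, leaving only C.
Row 3, column 1: row 3 has {A, C} and column 1 has {B, C, D}, leaving only E.
Row 3, column 2: row 3 has {A, C, E} and column 2 has {B, C}, leaving only D.
Row 3, column 5: row 3 has {A, C, D, E} and column 5 has {A, E}, leaving only B.
Row 4, column 1: row 4 has {D} and column 1 has {B, C, D, E}, leaving only A.
Row 4 already has {A, D} and column 2 already has {B, C, D}, so row 4, column 2 must be E.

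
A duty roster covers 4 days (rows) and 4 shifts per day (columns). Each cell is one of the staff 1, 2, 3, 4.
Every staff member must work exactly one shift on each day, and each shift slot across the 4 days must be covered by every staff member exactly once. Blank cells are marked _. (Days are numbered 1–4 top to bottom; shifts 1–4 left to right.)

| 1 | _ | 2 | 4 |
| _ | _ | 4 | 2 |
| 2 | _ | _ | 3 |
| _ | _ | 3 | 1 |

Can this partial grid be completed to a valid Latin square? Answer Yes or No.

No day or shift among the givens repeats a symbol, and propagating forced cells runs into no contradiction.
One valid completion exists (for instance, 1 3 2 4 / 3 1 4 2 / 2 4 1 3 / 4 2 3 1).

Yes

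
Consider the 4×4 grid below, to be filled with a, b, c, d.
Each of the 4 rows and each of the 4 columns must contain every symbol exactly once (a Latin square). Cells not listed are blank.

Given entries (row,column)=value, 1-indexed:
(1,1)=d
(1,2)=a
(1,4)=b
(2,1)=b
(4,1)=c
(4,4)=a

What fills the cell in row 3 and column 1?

a

Row 3 already has {} and column 1 already has {b, c, d}, so row 3, column 1 must be a.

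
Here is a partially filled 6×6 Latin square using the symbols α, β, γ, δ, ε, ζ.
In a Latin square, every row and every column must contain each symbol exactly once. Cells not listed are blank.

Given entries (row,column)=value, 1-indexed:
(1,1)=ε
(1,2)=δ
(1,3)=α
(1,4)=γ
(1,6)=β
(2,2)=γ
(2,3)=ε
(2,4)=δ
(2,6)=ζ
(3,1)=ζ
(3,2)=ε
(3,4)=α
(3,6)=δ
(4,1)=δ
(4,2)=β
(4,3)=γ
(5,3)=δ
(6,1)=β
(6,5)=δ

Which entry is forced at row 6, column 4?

Row 1, column 5: row 1 has {α, β, γ, δ, ε} and column 5 has {δ}, leaving only ζ.
Row 2, column 1: row 2 has {γ, δ, ε, ζ} and column 1 has {β, δ, ε, ζ}, leaving only α.
Row 2, column 5: row 2 has {α, γ, δ, ε, ζ} and column 5 has {δ, ζ}, leaving only β.
Row 3, column 3: row 3 has {α, δ, ε, ζ} and column 3 has {α, γ, δ, ε}, leaving only β.
Row 3, column 5: row 3 has {α, β, δ, ε, ζ} and column 5 has {β, δ, ζ}, leaving only γ.
Row 5, column 1: row 5 has {δ} and column 1 has {α, β, δ, ε, ζ}, leaving only γ.
Row 6, column 3: row 6 has {β, δ} and column 3 has {α, β, γ, δ, ε}, leaving only ζ.
Row 6 already has {β, δ, ζ} and column 4 already has {α, γ, δ}, so row 6, column 4 must be ε.

ε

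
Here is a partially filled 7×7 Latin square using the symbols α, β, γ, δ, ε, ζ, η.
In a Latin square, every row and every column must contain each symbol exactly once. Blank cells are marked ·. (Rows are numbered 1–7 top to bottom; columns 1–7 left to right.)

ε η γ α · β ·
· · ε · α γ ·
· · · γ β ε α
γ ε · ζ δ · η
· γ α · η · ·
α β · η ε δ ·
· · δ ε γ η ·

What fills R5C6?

Row 5 already has {α, γ, η} and column 6 already has {β, γ, δ, ε, η}, so row 5, column 6 must be ζ.

ζ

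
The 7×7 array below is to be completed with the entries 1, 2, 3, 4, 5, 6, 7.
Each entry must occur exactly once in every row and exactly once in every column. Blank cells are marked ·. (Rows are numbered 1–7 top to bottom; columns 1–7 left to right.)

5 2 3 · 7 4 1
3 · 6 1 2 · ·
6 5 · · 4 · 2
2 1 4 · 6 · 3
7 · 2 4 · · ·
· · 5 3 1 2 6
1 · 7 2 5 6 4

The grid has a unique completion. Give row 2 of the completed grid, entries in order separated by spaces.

3 4 6 1 2 5 7

Row 1, column 4: row 1 has {1, 2, 3, 4, 5, 7} and column 4 has {1, 2, 3, 4}, leaving only 6.
Row 3, column 3: row 3 has {2, 4, 5, 6} and column 3 has {2, 3, 4, 5, 6, 7}, leaving only 1.
Row 3, column 4: row 3 has {1, 2, 4, 5, 6} and column 4 has {1, 2, 3, 4, 6}, leaving only 7.
Row 3, column 6: row 3 has {1, 2, 4, 5, 6, 7} and column 6 has {2, 4, 6}, leaving only 3.
Row 4, column 4: row 4 has {1, 2, 3, 4, 6} and column 4 has {1, 2, 3, 4, 6, 7}, leaving only 5.
Row 4, column 6: row 4 has {1, 2, 3, 4, 5, 6} and column 6 has {2, 3, 4, 6}, leaving only 7.
Row 2, column 6: row 2 has {1, 2, 3, 6} and column 6 has {2, 3, 4, 6, 7}, leaving only 5.
Row 2, column 7: row 2 has {1, 2, 3, 5, 6} and column 7 has {1, 2, 3, 4, 6}, leaving only 7.
Row 2, column 2: row 2 has {1, 2, 3, 5, 6, 7} and column 2 has {1, 2, 5}, leaving only 4.
So row 2 reads: 3 4 6 1 2 5 7.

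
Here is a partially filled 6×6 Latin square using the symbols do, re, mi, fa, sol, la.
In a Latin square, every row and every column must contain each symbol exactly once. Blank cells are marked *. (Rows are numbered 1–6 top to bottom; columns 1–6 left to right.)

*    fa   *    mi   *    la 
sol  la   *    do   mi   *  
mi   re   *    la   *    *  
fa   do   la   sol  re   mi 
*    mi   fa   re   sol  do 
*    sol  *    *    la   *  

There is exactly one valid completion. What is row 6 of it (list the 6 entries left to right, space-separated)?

do sol mi fa la re

Row 6, column 4: row 6 has {sol, la} and column 4 has {do, re, mi, sol, la}, leaving only fa.
Row 6, column 6: row 6 has {fa, sol, la} and column 6 has {do, mi, la}, leaving only re.
Row 6, column 1: row 6 has {re, fa, sol, la} and column 1 has {mi, fa, sol}, leaving only do.
Row 6, column 3: row 6 has {do, re, fa, sol, la} and column 3 has {fa, la}, leaving only mi.
So row 6 reads: do sol mi fa la re.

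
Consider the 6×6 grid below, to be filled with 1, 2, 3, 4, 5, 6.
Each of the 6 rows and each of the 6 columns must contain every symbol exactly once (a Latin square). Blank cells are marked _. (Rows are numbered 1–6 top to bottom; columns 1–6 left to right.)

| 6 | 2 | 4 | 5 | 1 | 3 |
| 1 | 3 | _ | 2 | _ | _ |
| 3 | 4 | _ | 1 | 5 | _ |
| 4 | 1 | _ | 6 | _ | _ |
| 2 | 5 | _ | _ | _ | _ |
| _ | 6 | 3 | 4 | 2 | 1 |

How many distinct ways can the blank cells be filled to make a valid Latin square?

3

Row 2, column 3: eliminating its row and column leaves {5, 6}.
Row 2, column 5: eliminating its row and column leaves {4, 6}.
Row 2, column 6: eliminating its row and column leaves {4, 5, 6}.
Row 3, column 3: eliminating its row and column leaves {2, 6}.
Row 3, column 6: eliminating its row and column leaves {2, 6}.
Row 4, column 3: eliminating its row and column leaves {2, 5}.
Row 4, column 5: eliminating its row and column leaves {3}.
Row 4, column 6: eliminating its row and column leaves {2, 5}.
Row 5, column 3: eliminating its row and column leaves {1, 6}.
Row 5, column 4: eliminating its row and column leaves {3}.
Row 5, column 5: eliminating its row and column leaves {3, 4, 6}.
Row 5, column 6: eliminating its row and column leaves {4, 6}.
Row 6, column 1: eliminating its row and column leaves {5}.
Enumerating the assignments across these blanks that avoid any row or column repeat gives 3 completions.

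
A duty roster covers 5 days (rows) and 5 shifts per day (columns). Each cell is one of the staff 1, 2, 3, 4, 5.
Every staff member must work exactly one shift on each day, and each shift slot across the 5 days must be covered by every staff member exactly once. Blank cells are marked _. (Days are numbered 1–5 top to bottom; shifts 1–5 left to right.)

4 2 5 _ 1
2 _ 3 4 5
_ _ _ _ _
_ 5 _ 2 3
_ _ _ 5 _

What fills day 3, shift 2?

3

Day 1, shift 4: day 1 has {1, 2, 4, 5} and shift 4 has {2, 4, 5}, leaving only 3.
Day 2, shift 2: day 2 has {2, 3, 4, 5} and shift 2 has {2, 5}, leaving only 1.
Day 3, shift 4: day 3 has {} and shift 4 has {2, 3, 4, 5}, leaving only 1.
Day 4, shift 1: day 4 has {2, 3, 5} and shift 1 has {2, 4}, leaving only 1.
Day 4, shift 3: day 4 has {1, 2, 3, 5} and shift 3 has {3, 5}, leaving only 4.
Day 3, shift 3: day 3 has {1} and shift 3 has {3, 4, 5}, leaving only 2.
Day 3, shift 5: day 3 has {1, 2} and shift 5 has {1, 3, 5}, leaving only 4.
Day 3 already has {1, 2, 4} and shift 2 already has {1, 2, 5}, so day 3, shift 2 must be 3.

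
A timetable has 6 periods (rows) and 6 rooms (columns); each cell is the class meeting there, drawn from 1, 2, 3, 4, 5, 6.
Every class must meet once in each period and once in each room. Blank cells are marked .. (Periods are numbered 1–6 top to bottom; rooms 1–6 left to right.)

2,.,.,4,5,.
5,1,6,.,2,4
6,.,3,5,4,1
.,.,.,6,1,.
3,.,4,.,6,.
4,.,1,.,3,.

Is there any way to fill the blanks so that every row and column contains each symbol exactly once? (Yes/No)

No

Period 1, room 3: period 1 together with room 3 already contain {1, 2, 3, 4, 5, 6} — every symbol — so nothing can go there. The grid has no valid completion.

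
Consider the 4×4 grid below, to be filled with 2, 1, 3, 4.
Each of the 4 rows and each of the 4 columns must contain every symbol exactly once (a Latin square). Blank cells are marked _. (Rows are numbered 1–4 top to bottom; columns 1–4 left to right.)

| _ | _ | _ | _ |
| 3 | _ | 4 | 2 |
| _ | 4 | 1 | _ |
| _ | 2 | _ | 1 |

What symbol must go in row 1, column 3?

Row 2, column 2: row 2 has {2, 3, 4} and column 2 has {2, 4}, leaving only 1.
Row 1, column 2: row 1 has {} and column 2 has {2, 1, 4}, leaving only 3.
Row 1 already has {3} and column 3 already has {1, 4}, so row 1, column 3 must be 2.

2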